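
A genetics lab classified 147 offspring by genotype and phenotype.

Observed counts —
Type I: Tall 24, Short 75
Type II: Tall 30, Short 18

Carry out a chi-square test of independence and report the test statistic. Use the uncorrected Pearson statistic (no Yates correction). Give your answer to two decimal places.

20.36

Row totals: 99, 48. Column totals: 54, 93. Grand total N = 147.
Expected counts (row total × column total / N):
  Type I, Tall: 99×54/147 = 36.367
  Type I, Short: 99×93/147 = 62.633
  Type II, Tall: 48×54/147 = 17.633
  Type II, Short: 48×93/147 = 30.367
Contributions (O − E)²/E:
  (24 − 36.367)²/36.367 = 4.2055
  (75 − 62.633)²/62.633 = 2.4419
  (30 − 17.633)²/17.633 = 8.6737
  (18 − 30.367)²/30.367 = 5.0365
χ² = 4.2055 + 2.4419 + 8.6737 + 5.0365 = 20.36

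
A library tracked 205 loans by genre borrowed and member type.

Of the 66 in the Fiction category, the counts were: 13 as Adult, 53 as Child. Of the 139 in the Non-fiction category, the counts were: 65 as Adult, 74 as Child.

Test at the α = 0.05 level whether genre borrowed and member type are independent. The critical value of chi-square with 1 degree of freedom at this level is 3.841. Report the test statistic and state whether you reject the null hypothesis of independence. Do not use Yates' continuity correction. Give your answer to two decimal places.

Row totals: 66, 139. Column totals: 78, 127. Grand total N = 205.
Expected counts (row total × column total / N):
  Fiction, Adult: 66×78/205 = 25.112
  Fiction, Child: 66×127/205 = 40.888
  Non-fiction, Adult: 139×78/205 = 52.888
  Non-fiction, Child: 139×127/205 = 86.112
Contributions (O − E)²/E:
  (13 − 25.112)²/25.112 = 5.8419
  (53 − 40.888)²/40.888 = 3.5879
  (65 − 52.888)²/52.888 = 2.7738
  (74 − 86.112)²/86.112 = 1.7036
χ² = 5.8419 + 3.5879 + 2.7738 + 1.7036 = 13.91
df = (2−1)(2−1) = 1. Since 13.91 > 3.841, reject the null hypothesis of independence at α = 0.05.

13.91; reject H₀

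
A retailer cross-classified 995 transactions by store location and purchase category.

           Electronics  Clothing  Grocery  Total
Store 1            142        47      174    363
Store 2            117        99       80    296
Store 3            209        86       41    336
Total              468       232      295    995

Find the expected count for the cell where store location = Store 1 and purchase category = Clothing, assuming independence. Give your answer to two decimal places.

Row total (Store 1) = 363; column total (Clothing) = 232; grand total N = 995.
Expected count = (row total × column total) / N = 363 × 232 / 995 = 84.64.

84.64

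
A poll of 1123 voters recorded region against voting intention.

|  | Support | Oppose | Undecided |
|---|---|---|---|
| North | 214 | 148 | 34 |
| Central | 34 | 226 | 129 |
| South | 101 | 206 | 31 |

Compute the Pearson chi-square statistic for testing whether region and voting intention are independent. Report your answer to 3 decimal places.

241.203

Row totals: 396, 389, 338. Column totals: 349, 580, 194. Grand total N = 1123.
Expected counts (row total × column total / N):
  North, Support: 396×349/1123 = 123.0668
  North, Oppose: 396×580/1123 = 204.5236
  North, Undecided: 396×194/1123 = 68.4096
  Central, Support: 389×349/1123 = 120.8914
  Central, Oppose: 389×580/1123 = 200.9083
  Central, Undecided: 389×194/1123 = 67.2004
  South, Support: 338×349/1123 = 105.0419
  South, Oppose: 338×580/1123 = 174.5681
  South, Undecided: 338×194/1123 = 58.3900
Contributions (O − E)²/E:
  (214 − 123.0668)²/123.0668 = 67.1899
  (148 − 204.5236)²/204.5236 = 15.6213
  (34 − 68.4096)²/68.4096 = 17.3078
  (34 − 120.8914)²/120.8914 = 62.4537
  (226 − 200.9083)²/200.9083 = 3.1337
  (129 − 67.2004)²/67.2004 = 56.8329
  (101 − 105.0419)²/105.0419 = 0.1555
  (206 − 174.5681)²/174.5681 = 5.6595
  (31 − 58.3900)²/58.3900 = 12.8483
χ² = 67.1899 + 15.6213 + 17.3078 + 62.4537 + 3.1337 + 56.8329 + 0.1555 + 5.6595 + 12.8483 = 241.203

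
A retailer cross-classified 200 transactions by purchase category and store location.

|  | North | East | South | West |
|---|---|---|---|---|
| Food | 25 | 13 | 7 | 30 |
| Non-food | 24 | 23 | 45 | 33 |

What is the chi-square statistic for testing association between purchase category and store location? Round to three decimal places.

Row totals: 75, 125. Column totals: 49, 36, 52, 63. Grand total N = 200.
Expected counts (row total × column total / N):
  Food, North: 75×49/200 = 18.3750
  Food, East: 75×36/200 = 13.5000
  Food, South: 75×52/200 = 19.5000
  Food, West: 75×63/200 = 23.6250
  Non-food, North: 125×49/200 = 30.6250
  Non-food, East: 125×36/200 = 22.5000
  Non-food, South: 125×52/200 = 32.5000
  Non-food, West: 125×63/200 = 39.3750
Contributions (O − E)²/E:
  (25 − 18.3750)²/18.3750 = 2.3886
  (13 − 13.5000)²/13.5000 = 0.0185
  (7 − 19.5000)²/19.5000 = 8.0128
  (30 − 23.6250)²/23.6250 = 1.7202
  (24 − 30.6250)²/30.6250 = 1.4332
  (23 − 22.5000)²/22.5000 = 0.0111
  (45 − 32.5000)²/32.5000 = 4.8077
  (33 − 39.3750)²/39.3750 = 1.0321
χ² = 2.3886 + 0.0185 + 8.0128 + 1.7202 + 1.4332 + 0.0111 + 4.8077 + 1.0321 = 19.424

19.424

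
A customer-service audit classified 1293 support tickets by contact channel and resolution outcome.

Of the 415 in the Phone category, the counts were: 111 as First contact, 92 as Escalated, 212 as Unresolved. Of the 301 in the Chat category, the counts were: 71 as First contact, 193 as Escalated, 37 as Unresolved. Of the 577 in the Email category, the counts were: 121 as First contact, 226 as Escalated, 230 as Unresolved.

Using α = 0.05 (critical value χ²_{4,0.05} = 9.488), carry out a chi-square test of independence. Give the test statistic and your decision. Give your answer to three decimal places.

Row totals: 415, 301, 577. Column totals: 303, 511, 479. Grand total N = 1293.
Expected counts (row total × column total / N):
  Phone, First contact: 415×303/1293 = 97.2506
  Phone, Escalated: 415×511/1293 = 164.0101
  Phone, Unresolved: 415×479/1293 = 153.7394
  Chat, First contact: 301×303/1293 = 70.5360
  Chat, Escalated: 301×511/1293 = 118.9567
  Chat, Unresolved: 301×479/1293 = 111.5073
  Email, First contact: 577×303/1293 = 135.2135
  Email, Escalated: 577×511/1293 = 228.0333
  Email, Unresolved: 577×479/1293 = 213.7533
Contributions (O − E)²/E:
  (111 − 97.2506)²/97.2506 = 1.9439
  (92 − 164.0101)²/164.0101 = 31.6167
  (212 − 153.7394)²/153.7394 = 22.0783
  (71 − 70.5360)²/70.5360 = 0.0031
  (193 − 118.9567)²/118.9567 = 46.0874
  (37 − 111.5073)²/111.5073 = 49.7845
  (121 − 135.2135)²/135.2135 = 1.4941
  (226 − 228.0333)²/228.0333 = 0.0181
  (230 − 213.7533)²/213.7533 = 1.2349
χ² = 1.9439 + 31.6167 + 22.0783 + 0.0031 + 46.0874 + 49.7845 + 1.4941 + 0.0181 + 1.2349 = 154.261
df = (3−1)(3−1) = 4. Since 154.261 > 9.488, reject the null hypothesis of independence at α = 0.05.

154.261; reject H₀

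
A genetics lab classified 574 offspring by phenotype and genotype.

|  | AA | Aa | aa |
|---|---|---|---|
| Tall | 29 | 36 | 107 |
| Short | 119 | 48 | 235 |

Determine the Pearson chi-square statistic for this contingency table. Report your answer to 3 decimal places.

14.522

Row totals: 172, 402. Column totals: 148, 84, 342. Grand total N = 574.
Expected counts (row total × column total / N):
  Tall, AA: 172×148/574 = 44.3484
  Tall, Aa: 172×84/574 = 25.1707
  Tall, aa: 172×342/574 = 102.4808
  Short, AA: 402×148/574 = 103.6516
  Short, Aa: 402×84/574 = 58.8293
  Short, aa: 402×342/574 = 239.5192
Contributions (O − E)²/E:
  (29 − 44.3484)²/44.3484 = 5.3119
  (36 − 25.1707)²/25.1707 = 4.6591
  (107 − 102.4808)²/102.4808 = 0.1993
  (119 − 103.6516)²/103.6516 = 2.2727
  (48 − 58.8293)²/58.8293 = 1.9935
  (235 − 239.5192)²/239.5192 = 0.0853
χ² = 5.3119 + 4.6591 + 0.1993 + 2.2727 + 1.9935 + 0.0853 = 14.522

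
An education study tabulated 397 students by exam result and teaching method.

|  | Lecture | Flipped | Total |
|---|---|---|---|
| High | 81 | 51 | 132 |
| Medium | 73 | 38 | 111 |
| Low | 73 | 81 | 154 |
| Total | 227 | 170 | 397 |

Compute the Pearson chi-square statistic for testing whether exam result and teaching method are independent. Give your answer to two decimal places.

Grand total N = 397.
Expected counts (row total × column total / N):
  High, Lecture: 132×227/397 = 75.476
  High, Flipped: 132×170/397 = 56.524
  Medium, Lecture: 111×227/397 = 63.469
  Medium, Flipped: 111×170/397 = 47.531
  Low, Lecture: 154×227/397 = 88.055
  Low, Flipped: 154×170/397 = 65.945
Contributions (O − E)²/E:
  (81 − 75.476)²/75.476 = 0.4043
  (51 − 56.524)²/56.524 = 0.5399
  (73 − 63.469)²/63.469 = 1.4312
  (38 − 47.531)²/47.531 = 1.9112
  (73 − 88.055)²/88.055 = 2.5740
  (81 − 65.945)²/65.945 = 3.4370
χ² = 0.4043 + 0.5399 + 1.4312 + 1.9112 + 2.5740 + 3.4370 = 10.30

10.30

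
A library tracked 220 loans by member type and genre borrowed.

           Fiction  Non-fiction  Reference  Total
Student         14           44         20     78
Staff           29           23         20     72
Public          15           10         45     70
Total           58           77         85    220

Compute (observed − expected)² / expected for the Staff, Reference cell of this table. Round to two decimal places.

2.20

Row total (Staff) = 72; column total (Reference) = 85; N = 220.
Expected count E = 72 × 85 / 220 = 27.8182.
Contribution = (O − E)²/E = (20 − 27.8182)² / 27.8182 = 2.20.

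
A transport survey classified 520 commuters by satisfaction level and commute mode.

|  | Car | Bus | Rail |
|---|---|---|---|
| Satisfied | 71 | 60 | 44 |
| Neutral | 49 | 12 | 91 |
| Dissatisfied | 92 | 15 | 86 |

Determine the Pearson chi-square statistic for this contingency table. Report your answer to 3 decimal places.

Row totals: 175, 152, 193. Column totals: 212, 87, 221. Grand total N = 520.
Expected counts (row total × column total / N):
  Satisfied, Car: 175×212/520 = 71.3462
  Satisfied, Bus: 175×87/520 = 29.2788
  Satisfied, Rail: 175×221/520 = 74.3750
  Neutral, Car: 152×212/520 = 61.9692
  Neutral, Bus: 152×87/520 = 25.4308
  Neutral, Rail: 152×221/520 = 64.6000
  Dissatisfied, Car: 193×212/520 = 78.6846
  Dissatisfied, Bus: 193×87/520 = 32.2904
  Dissatisfied, Rail: 193×221/520 = 82.0250
Contributions (O − E)²/E:
  (71 − 71.3462)²/71.3462 = 0.0017
  (60 − 29.2788)²/29.2788 = 32.2347
  (44 − 74.3750)²/74.3750 = 12.4053
  (49 − 61.9692)²/61.9692 = 2.7143
  (12 − 25.4308)²/25.4308 = 7.0932
  (91 − 64.6000)²/64.6000 = 10.7889
  (92 − 78.6846)²/78.6846 = 2.2533
  (15 − 32.2904)²/32.2904 = 9.2584
  (86 − 82.0250)²/82.0250 = 0.1926
χ² = 0.0017 + 32.2347 + 12.4053 + 2.7143 + 7.0932 + 10.7889 + 2.2533 + 9.2584 + 0.1926 = 76.942

76.942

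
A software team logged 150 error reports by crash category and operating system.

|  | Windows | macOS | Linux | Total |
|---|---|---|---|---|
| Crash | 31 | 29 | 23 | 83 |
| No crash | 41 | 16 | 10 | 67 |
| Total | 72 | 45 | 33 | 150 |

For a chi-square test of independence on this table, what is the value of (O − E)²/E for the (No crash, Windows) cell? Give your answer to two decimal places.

2.43

Row total (No crash) = 67; column total (Windows) = 72; N = 150.
Expected count E = 67 × 72 / 150 = 32.160.
Contribution = (O − E)²/E = (41 − 32.160)² / 32.160 = 2.43.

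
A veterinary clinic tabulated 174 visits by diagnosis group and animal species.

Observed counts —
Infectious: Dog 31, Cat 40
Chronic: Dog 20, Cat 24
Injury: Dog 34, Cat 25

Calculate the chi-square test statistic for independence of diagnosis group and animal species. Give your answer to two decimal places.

2.79

Row totals: 71, 44, 59. Column totals: 85, 89. Grand total N = 174.
Expected counts (row total × column total / N):
  Infectious, Dog: 71×85/174 = 34.684
  Infectious, Cat: 71×89/174 = 36.316
  Chronic, Dog: 44×85/174 = 21.494
  Chronic, Cat: 44×89/174 = 22.506
  Injury, Dog: 59×85/174 = 28.822
  Injury, Cat: 59×89/174 = 30.178
Contributions (O − E)²/E:
  (31 − 34.684)²/34.684 = 0.3913
  (40 − 36.316)²/36.316 = 0.3737
  (20 − 21.494)²/21.494 = 0.1038
  (24 − 22.506)²/22.506 = 0.0992
  (34 − 28.822)²/28.822 = 0.9303
  (25 − 30.178)²/30.178 = 0.8885
χ² = 0.3913 + 0.3737 + 0.1038 + 0.0992 + 0.9303 + 0.8885 = 2.79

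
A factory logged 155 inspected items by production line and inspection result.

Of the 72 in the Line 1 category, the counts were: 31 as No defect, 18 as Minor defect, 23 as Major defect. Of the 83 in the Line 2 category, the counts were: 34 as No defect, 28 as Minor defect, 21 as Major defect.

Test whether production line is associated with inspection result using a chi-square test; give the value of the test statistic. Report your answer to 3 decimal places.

1.631

Row totals: 72, 83. Column totals: 65, 46, 44. Grand total N = 155.
Expected counts (row total × column total / N):
  Line 1, No defect: 72×65/155 = 30.1935
  Line 1, Minor defect: 72×46/155 = 21.3677
  Line 1, Major defect: 72×44/155 = 20.4387
  Line 2, No defect: 83×65/155 = 34.8065
  Line 2, Minor defect: 83×46/155 = 24.6323
  Line 2, Major defect: 83×44/155 = 23.5613
Contributions (O − E)²/E:
  (31 − 30.1935)²/30.1935 = 0.0215
  (18 − 21.3677)²/21.3677 = 0.5308
  (23 − 20.4387)²/20.4387 = 0.3210
  (34 − 34.8065)²/34.8065 = 0.0187
  (28 − 24.6323)²/24.6323 = 0.4604
  (21 − 23.5613)²/23.5613 = 0.2784
χ² = 0.0215 + 0.5308 + 0.3210 + 0.0187 + 0.4604 + 0.2784 = 1.631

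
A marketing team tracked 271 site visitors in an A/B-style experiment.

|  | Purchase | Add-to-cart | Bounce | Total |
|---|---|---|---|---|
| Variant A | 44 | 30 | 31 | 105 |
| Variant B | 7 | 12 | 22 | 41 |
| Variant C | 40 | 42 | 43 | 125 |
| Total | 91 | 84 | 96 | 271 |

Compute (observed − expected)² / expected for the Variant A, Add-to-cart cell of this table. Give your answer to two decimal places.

Row total (Variant A) = 105; column total (Add-to-cart) = 84; N = 271.
Expected count E = 105 × 84 / 271 = 32.546.
Contribution = (O − E)²/E = (30 − 32.546)² / 32.546 = 0.20.

0.20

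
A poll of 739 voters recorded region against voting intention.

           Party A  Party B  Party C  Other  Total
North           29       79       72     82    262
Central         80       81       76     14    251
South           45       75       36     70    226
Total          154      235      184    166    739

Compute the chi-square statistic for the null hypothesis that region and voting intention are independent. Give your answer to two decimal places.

Grand total N = 739.
Expected counts (row total × column total / N):
  North, Party A: 262×154/739 = 54.598
  North, Party B: 262×235/739 = 83.315
  North, Party C: 262×184/739 = 65.234
  North, Other: 262×166/739 = 58.853
  Central, Party A: 251×154/739 = 52.306
  Central, Party B: 251×235/739 = 79.817
  Central, Party C: 251×184/739 = 62.495
  Central, Other: 251×166/739 = 56.382
  South, Party A: 226×154/739 = 47.096
  South, Party B: 226×235/739 = 71.867
  South, Party C: 226×184/739 = 56.271
  South, Other: 226×166/739 = 50.766
Contributions (O − E)²/E:
  (29 − 54.598)²/54.598 = 12.0015
  (79 − 83.315)²/83.315 = 0.2235
  (72 − 65.234)²/65.234 = 0.7018
  (82 − 58.853)²/58.853 = 9.1038
  (80 − 52.306)²/52.306 = 14.6629
  (81 − 79.817)²/79.817 = 0.0175
  (76 − 62.495)²/62.495 = 2.9184
  (14 − 56.382)²/56.382 = 31.8583
  (45 − 47.096)²/47.096 = 0.0933
  (75 − 71.867)²/71.867 = 0.1366
  (36 − 56.271)²/56.271 = 7.3024
  (70 − 50.766)²/50.766 = 7.2873
χ² = 12.0015 + 0.2235 + 0.7018 + 9.1038 + 14.6629 + 0.0175 + 2.9184 + 31.8583 + 0.0933 + 0.1366 + 7.3024 + 7.2873 = 86.31

86.31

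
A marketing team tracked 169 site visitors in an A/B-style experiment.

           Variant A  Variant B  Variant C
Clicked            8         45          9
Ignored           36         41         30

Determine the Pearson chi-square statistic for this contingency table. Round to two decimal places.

Row totals: 62, 107. Column totals: 44, 86, 39. Grand total N = 169.
Expected counts (row total × column total / N):
  Clicked, Variant A: 62×44/169 = 16.142
  Clicked, Variant B: 62×86/169 = 31.550
  Clicked, Variant C: 62×39/169 = 14.308
  Ignored, Variant A: 107×44/169 = 27.858
  Ignored, Variant B: 107×86/169 = 54.450
  Ignored, Variant C: 107×39/169 = 24.692
Contributions (O − E)²/E:
  (8 − 16.142)²/16.142 = 4.1068
  (45 − 31.550)²/31.550 = 5.7338
  (9 − 14.308)²/14.308 = 1.9692
  (36 − 27.858)²/27.858 = 2.3796
  (41 − 54.450)²/54.450 = 3.3224
  (30 − 24.692)²/24.692 = 1.1411
χ² = 4.1068 + 5.7338 + 1.9692 + 2.3796 + 3.3224 + 1.1411 = 18.65

18.65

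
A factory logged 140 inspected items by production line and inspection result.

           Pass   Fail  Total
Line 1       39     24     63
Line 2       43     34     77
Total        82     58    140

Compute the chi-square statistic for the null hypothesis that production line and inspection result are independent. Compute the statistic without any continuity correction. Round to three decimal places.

0.525

Grand total N = 140.
Expected counts (row total × column total / N):
  Line 1, Pass: 63×82/140 = 36.9000
  Line 1, Fail: 63×58/140 = 26.1000
  Line 2, Pass: 77×82/140 = 45.1000
  Line 2, Fail: 77×58/140 = 31.9000
Contributions (O − E)²/E:
  (39 − 36.9000)²/36.9000 = 0.1195
  (24 − 26.1000)²/26.1000 = 0.1690
  (43 − 45.1000)²/45.1000 = 0.0978
  (34 − 31.9000)²/31.9000 = 0.1382
χ² = 0.1195 + 0.1690 + 0.0978 + 0.1382 = 0.525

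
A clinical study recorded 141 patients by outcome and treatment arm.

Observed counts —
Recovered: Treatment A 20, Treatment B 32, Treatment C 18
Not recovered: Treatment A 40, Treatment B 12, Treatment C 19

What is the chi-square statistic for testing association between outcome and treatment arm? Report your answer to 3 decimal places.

Row totals: 70, 71. Column totals: 60, 44, 37. Grand total N = 141.
Expected counts (row total × column total / N):
  Recovered, Treatment A: 70×60/141 = 29.78723
  Recovered, Treatment B: 70×44/141 = 21.84397
  Recovered, Treatment C: 70×37/141 = 18.36879
  Not recovered, Treatment A: 71×60/141 = 30.21277
  Not recovered, Treatment B: 71×44/141 = 22.15603
  Not recovered, Treatment C: 71×37/141 = 18.63121
Contributions (O − E)²/E:
  (20 − 29.78723)²/29.78723 = 3.2158
  (32 − 21.84397)²/21.84397 = 4.7219
  (18 − 18.36879)²/18.36879 = 0.0074
  (40 − 30.21277)²/30.21277 = 3.1705
  (12 − 22.15603)²/22.15603 = 4.6554
  (19 − 18.63121)²/18.63121 = 0.0073
χ² = 3.2158 + 4.7219 + 0.0074 + 3.1705 + 4.6554 + 0.0073 = 15.778

15.778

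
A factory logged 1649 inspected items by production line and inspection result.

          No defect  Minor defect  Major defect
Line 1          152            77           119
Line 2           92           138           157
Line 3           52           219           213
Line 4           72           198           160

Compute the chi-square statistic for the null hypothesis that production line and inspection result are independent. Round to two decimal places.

Row totals: 348, 387, 484, 430. Column totals: 368, 632, 649. Grand total N = 1649.
Expected counts (row total × column total / N):
  Line 1, No defect: 348×368/1649 = 77.662
  Line 1, Minor defect: 348×632/1649 = 133.375
  Line 1, Major defect: 348×649/1649 = 136.963
  Line 2, No defect: 387×368/1649 = 86.365
  Line 2, Minor defect: 387×632/1649 = 148.323
  Line 2, Major defect: 387×649/1649 = 152.312
  Line 3, No defect: 484×368/1649 = 108.012
  Line 3, Minor defect: 484×632/1649 = 185.499
  Line 3, Major defect: 484×649/1649 = 190.489
  Line 4, No defect: 430×368/1649 = 95.961
  Line 4, Minor defect: 430×632/1649 = 164.803
  Line 4, Major defect: 430×649/1649 = 169.236
Contributions (O − E)²/E:
  (152 − 77.662)²/77.662 = 71.1563
  (77 − 133.375)²/133.375 = 23.8286
  (119 − 136.963)²/136.963 = 2.3559
  (92 − 86.365)²/86.365 = 0.3677
  (138 − 148.323)²/148.323 = 0.7185
  (157 − 152.312)²/152.312 = 0.1443
  (52 − 108.012)²/108.012 = 29.0463
  (219 − 185.499)²/185.499 = 6.0503
  (213 − 190.489)²/190.489 = 2.6602
  (72 − 95.961)²/95.961 = 5.9829
  (198 − 164.803)²/164.803 = 6.6870
  (160 − 169.236)²/169.236 = 0.5041
χ² = 71.1563 + 23.8286 + 2.3559 + 0.3677 + 0.7185 + 0.1443 + 29.0463 + 6.0503 + 2.6602 + 5.9829 + 6.6870 + 0.5041 = 149.50

149.50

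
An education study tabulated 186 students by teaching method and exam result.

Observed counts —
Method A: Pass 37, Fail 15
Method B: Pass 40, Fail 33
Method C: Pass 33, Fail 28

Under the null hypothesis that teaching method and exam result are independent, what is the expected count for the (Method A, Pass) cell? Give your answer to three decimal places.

Row total (Method A) = 52; column total (Pass) = 110; grand total N = 186.
Expected count = (row total × column total) / N = 52 × 110 / 186 = 30.753.

30.753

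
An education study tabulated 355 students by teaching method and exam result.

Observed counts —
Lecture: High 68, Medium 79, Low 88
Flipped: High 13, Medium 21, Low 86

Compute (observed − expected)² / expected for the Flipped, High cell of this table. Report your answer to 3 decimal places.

7.553

Row total (Flipped) = 120; column total (High) = 81; N = 355.
Expected count E = 120 × 81 / 355 = 27.3803.
Contribution = (O − E)²/E = (13 − 27.3803)² / 27.3803 = 7.553.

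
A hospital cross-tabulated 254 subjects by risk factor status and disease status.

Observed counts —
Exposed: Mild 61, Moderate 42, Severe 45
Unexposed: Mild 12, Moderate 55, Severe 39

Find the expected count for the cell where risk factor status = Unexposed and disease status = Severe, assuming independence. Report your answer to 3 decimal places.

Row total (Unexposed) = 106; column total (Severe) = 84; grand total N = 254.
Expected count = (row total × column total) / N = 106 × 84 / 254 = 35.055.

35.055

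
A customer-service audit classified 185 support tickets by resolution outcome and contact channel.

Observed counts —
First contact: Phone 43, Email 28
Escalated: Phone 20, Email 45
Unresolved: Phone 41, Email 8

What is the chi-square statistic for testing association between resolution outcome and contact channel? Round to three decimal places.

Row totals: 71, 65, 49. Column totals: 104, 81. Grand total N = 185.
Expected counts (row total × column total / N):
  First contact, Phone: 71×104/185 = 39.9135
  First contact, Email: 71×81/185 = 31.0865
  Escalated, Phone: 65×104/185 = 36.5405
  Escalated, Email: 65×81/185 = 28.4595
  Unresolved, Phone: 49×104/185 = 27.5459
  Unresolved, Email: 49×81/185 = 21.4541
Contributions (O − E)²/E:
  (43 − 39.9135)²/39.9135 = 0.2387
  (28 − 31.0865)²/31.0865 = 0.3065
  (20 − 36.5405)²/36.5405 = 7.4873
  (45 − 28.4595)²/28.4595 = 9.6132
  (41 − 27.5459)²/27.5459 = 6.5713
  (8 − 21.4541)²/21.4541 = 8.4372
χ² = 0.2387 + 0.3065 + 7.4873 + 9.6132 + 6.5713 + 8.4372 = 32.654

32.654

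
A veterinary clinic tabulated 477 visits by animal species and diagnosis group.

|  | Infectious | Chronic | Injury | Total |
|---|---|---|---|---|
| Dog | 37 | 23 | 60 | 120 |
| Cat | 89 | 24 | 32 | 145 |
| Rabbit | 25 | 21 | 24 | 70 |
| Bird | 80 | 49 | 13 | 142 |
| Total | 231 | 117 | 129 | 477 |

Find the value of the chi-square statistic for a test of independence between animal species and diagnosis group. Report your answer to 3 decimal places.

71.522

Grand total N = 477.
Expected counts (row total × column total / N):
  Dog, Infectious: 120×231/477 = 58.1132
  Dog, Chronic: 120×117/477 = 29.4340
  Dog, Injury: 120×129/477 = 32.4528
  Cat, Infectious: 145×231/477 = 70.2201
  Cat, Chronic: 145×117/477 = 35.5660
  Cat, Injury: 145×129/477 = 39.2138
  Rabbit, Infectious: 70×231/477 = 33.8994
  Rabbit, Chronic: 70×117/477 = 17.1698
  Rabbit, Injury: 70×129/477 = 18.9308
  Bird, Infectious: 142×231/477 = 68.7673
  Bird, Chronic: 142×117/477 = 34.8302
  Bird, Injury: 142×129/477 = 38.4025
Contributions (O − E)²/E:
  (37 − 58.1132)²/58.1132 = 7.6707
  (23 − 29.4340)²/29.4340 = 1.4064
  (60 − 32.4528)²/32.4528 = 23.3831
  (89 − 70.2201)²/70.2201 = 5.0226
  (24 − 35.5660)²/35.5660 = 3.7612
  (32 − 39.2138)²/39.2138 = 1.3271
  (25 − 33.8994)²/33.8994 = 2.3363
  (21 − 17.1698)²/17.1698 = 0.8544
  (24 − 18.9308)²/18.9308 = 1.3574
  (80 − 68.7673)²/68.7673 = 1.8348
  (49 − 34.8302)²/34.8302 = 5.7646
  (13 − 38.4025)²/38.4025 = 16.8033
χ² = 7.6707 + 1.4064 + 23.3831 + 5.0226 + 3.7612 + 1.3271 + 2.3363 + 0.8544 + 1.3574 + 1.8348 + 5.7646 + 16.8033 = 71.522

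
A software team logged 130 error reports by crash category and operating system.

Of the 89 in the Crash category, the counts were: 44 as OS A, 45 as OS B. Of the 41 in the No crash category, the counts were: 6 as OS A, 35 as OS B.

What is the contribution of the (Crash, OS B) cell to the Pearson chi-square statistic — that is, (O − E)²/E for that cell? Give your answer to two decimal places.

1.74

Row total (Crash) = 89; column total (OS B) = 80; N = 130.
Expected count E = 89 × 80 / 130 = 54.7692.
Contribution = (O − E)²/E = (45 − 54.7692)² / 54.7692 = 1.74.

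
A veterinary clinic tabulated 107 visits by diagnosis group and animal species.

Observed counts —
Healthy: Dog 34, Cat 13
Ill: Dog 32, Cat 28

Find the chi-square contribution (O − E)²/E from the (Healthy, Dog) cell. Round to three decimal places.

0.866

Row total (Healthy) = 47; column total (Dog) = 66; N = 107.
Expected count E = 47 × 66 / 107 = 28.9907.
Contribution = (O − E)²/E = (34 − 28.9907)² / 28.9907 = 0.866.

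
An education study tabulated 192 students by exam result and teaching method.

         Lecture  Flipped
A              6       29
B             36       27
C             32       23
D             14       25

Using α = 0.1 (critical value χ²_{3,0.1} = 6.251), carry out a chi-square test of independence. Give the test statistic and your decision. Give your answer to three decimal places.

Row totals: 35, 63, 55, 39. Column totals: 88, 104. Grand total N = 192.
Expected counts (row total × column total / N):
  A, Lecture: 35×88/192 = 16.0417
  A, Flipped: 35×104/192 = 18.9583
  B, Lecture: 63×88/192 = 28.8750
  B, Flipped: 63×104/192 = 34.1250
  C, Lecture: 55×88/192 = 25.2083
  C, Flipped: 55×104/192 = 29.7917
  D, Lecture: 39×88/192 = 17.8750
  D, Flipped: 39×104/192 = 21.1250
Contributions (O − E)²/E:
  (6 − 16.0417)²/16.0417 = 6.2859
  (29 − 18.9583)²/18.9583 = 5.3188
  (36 − 28.8750)²/28.8750 = 1.7581
  (27 − 34.1250)²/34.1250 = 1.4876
  (32 − 25.2083)²/25.2083 = 1.8298
  (23 − 29.7917)²/29.7917 = 1.5483
  (14 − 17.8750)²/17.8750 = 0.8400
  (25 − 21.1250)²/21.1250 = 0.7108
χ² = 6.2859 + 5.3188 + 1.7581 + 1.4876 + 1.8298 + 1.5483 + 0.8400 + 0.7108 = 19.779
df = (4−1)(2−1) = 3. Since 19.779 > 6.251, reject the null hypothesis of independence at α = 0.1.

19.779; reject H₀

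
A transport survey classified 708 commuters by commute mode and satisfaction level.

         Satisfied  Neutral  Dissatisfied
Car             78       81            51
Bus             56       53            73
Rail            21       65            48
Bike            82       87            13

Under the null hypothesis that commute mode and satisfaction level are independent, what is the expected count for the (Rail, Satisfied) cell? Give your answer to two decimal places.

44.86

Row total (Rail) = 134; column total (Satisfied) = 237; grand total N = 708.
Expected count = (row total × column total) / N = 134 × 237 / 708 = 44.86.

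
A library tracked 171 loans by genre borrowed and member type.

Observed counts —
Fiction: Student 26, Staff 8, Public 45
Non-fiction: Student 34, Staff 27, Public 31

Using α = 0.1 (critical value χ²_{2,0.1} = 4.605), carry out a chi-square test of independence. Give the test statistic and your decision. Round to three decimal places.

Row totals: 79, 92. Column totals: 60, 35, 76. Grand total N = 171.
Expected counts (row total × column total / N):
  Fiction, Student: 79×60/171 = 27.7193
  Fiction, Staff: 79×35/171 = 16.1696
  Fiction, Public: 79×76/171 = 35.1111
  Non-fiction, Student: 92×60/171 = 32.2807
  Non-fiction, Staff: 92×35/171 = 18.8304
  Non-fiction, Public: 92×76/171 = 40.8889
Contributions (O − E)²/E:
  (26 − 27.7193)²/27.7193 = 0.1066
  (8 − 16.1696)²/16.1696 = 4.1276
  (45 − 35.1111)²/35.1111 = 2.7852
  (34 − 32.2807)²/32.2807 = 0.0916
  (27 − 18.8304)²/18.8304 = 3.5444
  (31 − 40.8889)²/40.8889 = 2.3916
χ² = 0.1066 + 4.1276 + 2.7852 + 0.0916 + 3.5444 + 2.3916 = 13.047
df = (2−1)(3−1) = 2. Since 13.047 > 4.605, reject the null hypothesis of independence at α = 0.1.

13.047; reject H₀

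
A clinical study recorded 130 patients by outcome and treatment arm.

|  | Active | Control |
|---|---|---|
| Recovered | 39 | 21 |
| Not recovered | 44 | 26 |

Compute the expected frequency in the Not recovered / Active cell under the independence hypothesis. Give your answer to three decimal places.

Row total (Not recovered) = 70; column total (Active) = 83; grand total N = 130.
Expected count = (row total × column total) / N = 70 × 83 / 130 = 44.692.

44.692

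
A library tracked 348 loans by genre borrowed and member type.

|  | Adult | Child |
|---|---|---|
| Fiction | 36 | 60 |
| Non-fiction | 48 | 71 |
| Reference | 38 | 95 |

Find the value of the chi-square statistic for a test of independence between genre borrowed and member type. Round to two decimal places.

4.17

Row totals: 96, 119, 133. Column totals: 122, 226. Grand total N = 348.
Expected counts (row total × column total / N):
  Fiction, Adult: 96×122/348 = 33.655
  Fiction, Child: 96×226/348 = 62.345
  Non-fiction, Adult: 119×122/348 = 41.718
  Non-fiction, Child: 119×226/348 = 77.282
  Reference, Adult: 133×122/348 = 46.626
  Reference, Child: 133×226/348 = 86.374
Contributions (O − E)²/E:
  (36 − 33.655)²/33.655 = 0.1634
  (60 − 62.345)²/62.345 = 0.0882
  (48 − 41.718)²/41.718 = 0.9460
  (71 − 77.282)²/77.282 = 0.5106
  (38 − 46.626)²/46.626 = 1.5958
  (95 − 86.374)²/86.374 = 0.8615
χ² = 0.1634 + 0.0882 + 0.9460 + 0.5106 + 1.5958 + 0.8615 = 4.17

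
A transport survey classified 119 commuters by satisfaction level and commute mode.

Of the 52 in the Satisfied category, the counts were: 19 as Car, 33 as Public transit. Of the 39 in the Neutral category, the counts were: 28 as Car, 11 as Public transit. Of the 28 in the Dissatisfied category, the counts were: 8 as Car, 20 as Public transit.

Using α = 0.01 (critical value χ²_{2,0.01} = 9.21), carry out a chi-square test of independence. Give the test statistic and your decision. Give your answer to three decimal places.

Row totals: 52, 39, 28. Column totals: 55, 64. Grand total N = 119.
Expected counts (row total × column total / N):
  Satisfied, Car: 52×55/119 = 24.0336
  Satisfied, Public transit: 52×64/119 = 27.9664
  Neutral, Car: 39×55/119 = 18.0252
  Neutral, Public transit: 39×64/119 = 20.9748
  Dissatisfied, Car: 28×55/119 = 12.9412
  Dissatisfied, Public transit: 28×64/119 = 15.0588
Contributions (O − E)²/E:
  (19 − 24.0336)²/24.0336 = 1.0542
  (33 − 27.9664)²/27.9664 = 0.9060
  (28 − 18.0252)²/18.0252 = 5.5199
  (11 − 20.9748)²/20.9748 = 4.7436
  (8 − 12.9412)²/12.9412 = 1.8866
  (20 − 15.0588)²/15.0588 = 1.6213
χ² = 1.0542 + 0.9060 + 5.5199 + 4.7436 + 1.8866 + 1.6213 = 15.732
df = (3−1)(2−1) = 2. Since 15.732 > 9.21, reject the null hypothesis of independence at α = 0.01.

15.732; reject H₀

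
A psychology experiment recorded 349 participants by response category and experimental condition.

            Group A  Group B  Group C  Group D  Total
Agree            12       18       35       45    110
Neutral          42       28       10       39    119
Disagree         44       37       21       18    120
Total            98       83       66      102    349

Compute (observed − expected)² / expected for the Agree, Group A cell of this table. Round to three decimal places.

11.550

Row total (Agree) = 110; column total (Group A) = 98; N = 349.
Expected count E = 110 × 98 / 349 = 30.8883.
Contribution = (O − E)²/E = (12 − 30.8883)² / 30.8883 = 11.550.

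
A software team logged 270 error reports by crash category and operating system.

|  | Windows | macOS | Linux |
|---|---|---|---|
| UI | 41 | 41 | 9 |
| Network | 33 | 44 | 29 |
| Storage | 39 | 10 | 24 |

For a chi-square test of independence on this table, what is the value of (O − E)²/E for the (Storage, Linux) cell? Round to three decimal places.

3.124

Row total (Storage) = 73; column total (Linux) = 62; N = 270.
Expected count E = 73 × 62 / 270 = 16.7630.
Contribution = (O − E)²/E = (24 − 16.7630)² / 16.7630 = 3.124.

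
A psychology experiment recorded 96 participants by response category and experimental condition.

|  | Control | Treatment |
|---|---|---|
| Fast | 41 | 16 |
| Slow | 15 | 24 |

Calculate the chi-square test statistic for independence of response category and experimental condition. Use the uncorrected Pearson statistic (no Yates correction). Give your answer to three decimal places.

10.672

Row totals: 57, 39. Column totals: 56, 40. Grand total N = 96.
Expected counts (row total × column total / N):
  Fast, Control: 57×56/96 = 33.2500
  Fast, Treatment: 57×40/96 = 23.7500
  Slow, Control: 39×56/96 = 22.7500
  Slow, Treatment: 39×40/96 = 16.2500
Contributions (O − E)²/E:
  (41 − 33.2500)²/33.2500 = 1.8064
  (16 − 23.7500)²/23.7500 = 2.5289
  (15 − 22.7500)²/22.7500 = 2.6401
  (24 − 16.2500)²/16.2500 = 3.6962
χ² = 1.8064 + 2.5289 + 2.6401 + 3.6962 = 10.672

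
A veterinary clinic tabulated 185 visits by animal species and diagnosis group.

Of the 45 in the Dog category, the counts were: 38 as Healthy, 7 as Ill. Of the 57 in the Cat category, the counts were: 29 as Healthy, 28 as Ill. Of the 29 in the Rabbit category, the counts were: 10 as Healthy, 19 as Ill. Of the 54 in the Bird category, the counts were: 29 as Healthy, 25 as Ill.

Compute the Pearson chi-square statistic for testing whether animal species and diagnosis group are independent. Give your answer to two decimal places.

Row totals: 45, 57, 29, 54. Column totals: 106, 79. Grand total N = 185.
Expected counts (row total × column total / N):
  Dog, Healthy: 45×106/185 = 25.784
  Dog, Ill: 45×79/185 = 19.216
  Cat, Healthy: 57×106/185 = 32.659
  Cat, Ill: 57×79/185 = 24.341
  Rabbit, Healthy: 29×106/185 = 16.616
  Rabbit, Ill: 29×79/185 = 12.384
  Bird, Healthy: 54×106/185 = 30.941
  Bird, Ill: 54×79/185 = 23.059
Contributions (O − E)²/E:
  (38 − 25.784)²/25.784 = 5.7877
  (7 − 19.216)²/19.216 = 7.7660
  (29 − 32.659)²/32.659 = 0.4099
  (28 − 24.341)²/24.341 = 0.5500
  (10 − 16.616)²/16.616 = 2.6343
  (19 − 12.384)²/12.384 = 3.5345
  (29 − 30.941)²/30.941 = 0.1218
  (25 − 23.059)²/23.059 = 0.1634
χ² = 5.7877 + 7.7660 + 0.4099 + 0.5500 + 2.6343 + 3.5345 + 0.1218 + 0.1634 = 20.97

20.97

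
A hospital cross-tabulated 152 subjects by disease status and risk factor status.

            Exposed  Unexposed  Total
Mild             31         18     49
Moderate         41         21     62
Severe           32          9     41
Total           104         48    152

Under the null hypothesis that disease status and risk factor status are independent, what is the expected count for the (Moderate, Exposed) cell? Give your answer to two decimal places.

42.42

Row total (Moderate) = 62; column total (Exposed) = 104; grand total N = 152.
Expected count = (row total × column total) / N = 62 × 104 / 152 = 42.42.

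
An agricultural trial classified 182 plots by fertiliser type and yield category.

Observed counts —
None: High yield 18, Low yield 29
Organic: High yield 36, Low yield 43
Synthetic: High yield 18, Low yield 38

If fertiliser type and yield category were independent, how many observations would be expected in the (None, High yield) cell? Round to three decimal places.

Row total (None) = 47; column total (High yield) = 72; grand total N = 182.
Expected count = (row total × column total) / N = 47 × 72 / 182 = 18.593.

18.593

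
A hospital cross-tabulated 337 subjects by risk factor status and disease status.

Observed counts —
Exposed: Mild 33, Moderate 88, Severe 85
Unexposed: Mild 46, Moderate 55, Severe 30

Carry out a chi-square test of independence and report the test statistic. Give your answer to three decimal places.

Row totals: 206, 131. Column totals: 79, 143, 115. Grand total N = 337.
Expected counts (row total × column total / N):
  Exposed, Mild: 206×79/337 = 48.2908
  Exposed, Moderate: 206×143/337 = 87.4125
  Exposed, Severe: 206×115/337 = 70.2967
  Unexposed, Mild: 131×79/337 = 30.7092
  Unexposed, Moderate: 131×143/337 = 55.5875
  Unexposed, Severe: 131×115/337 = 44.7033
Contributions (O − E)²/E:
  (33 − 48.2908)²/48.2908 = 4.8417
  (88 − 87.4125)²/87.4125 = 0.0039
  (85 − 70.2967)²/70.2967 = 3.0754
  (46 − 30.7092)²/30.7092 = 7.6136
  (55 − 55.5875)²/55.5875 = 0.0062
  (30 − 44.7033)²/44.7033 = 4.8360
χ² = 4.8417 + 0.0039 + 3.0754 + 7.6136 + 0.0062 + 4.8360 = 20.377

20.377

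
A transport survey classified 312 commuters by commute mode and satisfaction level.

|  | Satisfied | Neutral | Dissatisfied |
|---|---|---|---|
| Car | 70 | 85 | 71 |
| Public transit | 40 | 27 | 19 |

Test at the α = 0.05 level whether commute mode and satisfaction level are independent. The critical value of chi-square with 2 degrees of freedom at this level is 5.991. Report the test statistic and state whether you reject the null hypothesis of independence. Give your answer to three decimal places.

Row totals: 226, 86. Column totals: 110, 112, 90. Grand total N = 312.
Expected counts (row total × column total / N):
  Car, Satisfied: 226×110/312 = 79.6795
  Car, Neutral: 226×112/312 = 81.1282
  Car, Dissatisfied: 226×90/312 = 65.1923
  Public transit, Satisfied: 86×110/312 = 30.3205
  Public transit, Neutral: 86×112/312 = 30.8718
  Public transit, Dissatisfied: 86×90/312 = 24.8077
Contributions (O − E)²/E:
  (70 − 79.6795)²/79.6795 = 1.1759
  (85 − 81.1282)²/81.1282 = 0.1848
  (71 − 65.1923)²/65.1923 = 0.5174
  (40 − 30.3205)²/30.3205 = 3.0901
  (27 − 30.8718)²/30.8718 = 0.4856
  (19 − 24.8077)²/24.8077 = 1.3596
χ² = 1.1759 + 0.1848 + 0.5174 + 3.0901 + 0.4856 + 1.3596 = 6.813
df = (2−1)(3−1) = 2. Since 6.813 > 5.991, reject the null hypothesis of independence at α = 0.05.

6.813; reject H₀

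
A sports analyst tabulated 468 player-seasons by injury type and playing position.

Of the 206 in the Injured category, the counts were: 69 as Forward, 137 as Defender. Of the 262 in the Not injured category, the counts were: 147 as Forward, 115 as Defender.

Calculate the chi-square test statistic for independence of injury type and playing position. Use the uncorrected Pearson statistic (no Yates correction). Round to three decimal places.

Row totals: 206, 262. Column totals: 216, 252. Grand total N = 468.
Expected counts (row total × column total / N):
  Injured, Forward: 206×216/468 = 95.0769
  Injured, Defender: 206×252/468 = 110.9231
  Not injured, Forward: 262×216/468 = 120.9231
  Not injured, Defender: 262×252/468 = 141.0769
Contributions (O − E)²/E:
  (69 − 95.0769)²/95.0769 = 7.1522
  (137 − 110.9231)²/110.9231 = 6.1304
  (147 − 120.9231)²/120.9231 = 5.6234
  (115 − 141.0769)²/141.0769 = 4.8201
χ² = 7.1522 + 6.1304 + 5.6234 + 4.8201 = 23.726

23.726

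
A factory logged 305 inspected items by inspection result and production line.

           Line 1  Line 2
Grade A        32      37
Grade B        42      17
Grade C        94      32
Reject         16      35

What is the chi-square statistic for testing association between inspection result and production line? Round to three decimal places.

37.112

Row totals: 69, 59, 126, 51. Column totals: 184, 121. Grand total N = 305.
Expected counts (row total × column total / N):
  Grade A, Line 1: 69×184/305 = 41.6262
  Grade A, Line 2: 69×121/305 = 27.3738
  Grade B, Line 1: 59×184/305 = 35.5934
  Grade B, Line 2: 59×121/305 = 23.4066
  Grade C, Line 1: 126×184/305 = 76.0131
  Grade C, Line 2: 126×121/305 = 49.9869
  Reject, Line 1: 51×184/305 = 30.7672
  Reject, Line 2: 51×121/305 = 20.2328
Contributions (O − E)²/E:
  (32 − 41.6262)²/41.6262 = 2.2261
  (37 − 27.3738)²/27.3738 = 3.3851
  (42 − 35.5934)²/35.5934 = 1.1531
  (17 − 23.4066)²/23.4066 = 1.7535
  (94 − 76.0131)²/76.0131 = 4.2562
  (32 − 49.9869)²/49.9869 = 6.4723
  (16 − 30.7672)²/30.7672 = 7.0877
  (35 − 20.2328)²/20.2328 = 10.7781
χ² = 2.2261 + 3.3851 + 1.1531 + 1.7535 + 4.2562 + 6.4723 + 7.0877 + 10.7781 = 37.112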